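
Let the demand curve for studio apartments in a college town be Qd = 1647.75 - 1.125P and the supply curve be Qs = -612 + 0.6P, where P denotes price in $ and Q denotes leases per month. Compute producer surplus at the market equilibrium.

Producer surplus = 25230

At equilibrium Qd = Qs, so 1647.75 - 1.125P = -612 + 0.6P; collecting terms, 2259.75 = 1.725P and P* = 1310.
Then Q* = 1647.75 - 1.125(1310) = 174.
Supply choke price (Qs = 0): P = 1020. Producer surplus = ½ × (1310 - 1020) × 174 = 25230.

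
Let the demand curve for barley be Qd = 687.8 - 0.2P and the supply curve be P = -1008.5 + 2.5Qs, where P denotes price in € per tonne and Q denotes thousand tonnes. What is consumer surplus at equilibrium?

Inverting to quantity form: Qs = 403.4 + 0.4P.
Set Qd = Qs: 687.8 - 0.2P = 403.4 + 0.4P, so 284.4 = 0.6P and P* = 474.
From the demand curve, Q* = 687.8 - 0.2(474) = 593.
Demand choke price (Qd = 0): P = 687.8/0.2 = 3439. Consumer surplus = ½ × (3439 - 474) × 593 = 879122.5.

Consumer surplus = 879122.5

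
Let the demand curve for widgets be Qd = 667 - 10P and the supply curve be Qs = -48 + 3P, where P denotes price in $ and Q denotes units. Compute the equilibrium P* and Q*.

P* = 55, Q* = 117

Set Qd = Qs: 667 - 10P = -48 + 3P, so 715 = 13P and P* = 55.
Then Q* = 667 - 10(55) = 117.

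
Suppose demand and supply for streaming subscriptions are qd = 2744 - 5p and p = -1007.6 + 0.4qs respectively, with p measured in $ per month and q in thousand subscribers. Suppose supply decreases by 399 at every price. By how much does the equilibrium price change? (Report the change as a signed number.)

Δp = 53.2

Rewriting in direct form: qs = 2519 + 2.5p.
Equating demand and supply, 2744 - 5p = 2519 + 2.5p gives 7.5p = 225, so p* = 30.
Substitute back: q* = 2744 - 5(30) = 2594.
After the shift, supply is qs = 2120 + 2.5p.
The new intersection has 624 = 7.5p, i.e. p = 83.2, q = 2328.
Δp = 83.2 - 30 = 53.2.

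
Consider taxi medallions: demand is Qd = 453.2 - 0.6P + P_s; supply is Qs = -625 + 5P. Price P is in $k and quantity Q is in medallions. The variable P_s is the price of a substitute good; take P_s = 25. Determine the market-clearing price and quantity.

P* = 197, Q* = 360

With P_s = 25, demand is Qd = 478.2 - 0.6P.
Set Qd = Qs: 478.2 - 0.6P = -625 + 5P, so 1103.2 = 5.6P and P* = 197.
Substitute back: Q* = 478.2 - 0.6(197) = 360.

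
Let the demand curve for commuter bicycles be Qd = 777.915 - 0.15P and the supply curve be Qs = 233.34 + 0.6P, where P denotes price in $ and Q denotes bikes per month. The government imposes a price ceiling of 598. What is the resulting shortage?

At P = 598: Qd = 688.215 and Qs = 592.14.
Shortage = Qd - Qs = 688.215 - 592.14 = 96.075.

Shortage = 96.075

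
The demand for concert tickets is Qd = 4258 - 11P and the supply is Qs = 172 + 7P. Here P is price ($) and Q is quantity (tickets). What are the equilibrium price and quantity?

P* = 227, Q* = 1761

The market clears where 4258 - 11P = 172 + 7P. Rearranging, 18P = 4086, hence P* = 227.
Then Q* = 4258 - 11(227) = 1761.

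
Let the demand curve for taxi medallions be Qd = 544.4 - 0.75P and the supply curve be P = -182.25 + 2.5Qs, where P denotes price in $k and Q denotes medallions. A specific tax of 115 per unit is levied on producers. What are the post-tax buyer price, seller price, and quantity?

Inverting to quantity form: Qs = 72.9 + 0.4P.
With a tax of 115 on producers, they supply based on the net price P_s = P_b - 115, so Qs = 26.9 + 0.4P_b.
Market clearing requires 544.4 - 0.75P_b = 26.9 + 0.4P_b; hence 517.5 = 1.15P_b and P_b = 450.
So P_s = 335 and the quantity traded is Q = 544.4 - 0.75(450) = 206.9.

P_b = 450, P_s = 335, Q = 206.9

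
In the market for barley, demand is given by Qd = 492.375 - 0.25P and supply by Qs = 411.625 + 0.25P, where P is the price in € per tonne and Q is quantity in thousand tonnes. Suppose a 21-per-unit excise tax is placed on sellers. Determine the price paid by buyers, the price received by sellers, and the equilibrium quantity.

P_b = 172, P_s = 151, Q = 449.375

Sellers keep P_s = P_b - 21 per unit, so supply in terms of the buyer price is Qs = 406.375 + 0.25P_b.
Market clearing requires 492.375 - 0.25P_b = 406.375 + 0.25P_b; hence 86 = 0.5P_b and P_b = 172.
Then P_s = 172 - 21 = 151 and Q = 492.375 - 0.25(172) = 449.375.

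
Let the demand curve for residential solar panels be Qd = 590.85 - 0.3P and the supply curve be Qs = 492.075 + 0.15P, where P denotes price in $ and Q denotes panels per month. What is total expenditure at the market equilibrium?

Total expenditure = 115237.5

Set Qd = Qs: 590.85 - 0.3P = 492.075 + 0.15P, so 98.775 = 0.45P and P* = 219.5.
Then Q* = 590.85 - 0.3(219.5) = 525.
Total expenditure = P* × Q* = 219.5 × 525 = 115237.5.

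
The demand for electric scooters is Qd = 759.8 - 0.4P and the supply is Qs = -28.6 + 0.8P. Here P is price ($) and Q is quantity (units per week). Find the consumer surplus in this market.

Equating demand and supply, 759.8 - 0.4P = -28.6 + 0.8P gives 1.2P = 788.4, so P* = 657.
Then Q* = 759.8 - 0.4(657) = 497.
Demand choke price (Qd = 0): P = 759.8/0.4 = 1899.5. Consumer surplus = ½ × (1899.5 - 657) × 497 = 308761.25.

Consumer surplus = 308761.25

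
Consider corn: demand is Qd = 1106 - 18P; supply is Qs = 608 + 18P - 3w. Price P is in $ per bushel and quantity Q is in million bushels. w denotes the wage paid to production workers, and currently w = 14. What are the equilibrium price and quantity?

With w = 14, supply is Qs = 566 + 18P.
The market clears where 1106 - 18P = 566 + 18P. Rearranging, 36P = 540, hence P* = 15.
Then Q* = 1106 - 18(15) = 836.

P* = 15, Q* = 836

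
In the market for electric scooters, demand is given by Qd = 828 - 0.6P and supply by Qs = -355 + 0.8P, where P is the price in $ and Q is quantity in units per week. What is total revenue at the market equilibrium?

Equating demand and supply, 828 - 0.6P = -355 + 0.8P gives 1.4P = 1183, so P* = 845.
Plugging P* into demand: Q* = 828 - 0.6(845) = 321.
Total revenue = P* × Q* = 845 × 321 = 271245.

Total revenue = 271245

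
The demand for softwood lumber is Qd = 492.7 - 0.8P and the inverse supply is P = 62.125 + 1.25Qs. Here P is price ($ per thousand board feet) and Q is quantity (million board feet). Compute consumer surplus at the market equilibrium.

Consumer surplus = 30663.90625

In direct form, Qs = -49.7 + 0.8P.
Set Qd = Qs: 492.7 - 0.8P = -49.7 + 0.8P, so 542.4 = 1.6P and P* = 339.
Then Q* = 492.7 - 0.8(339) = 221.5.
Demand choke price (Qd = 0): P = 492.7/0.8 = 615.875. Consumer surplus = ½ × (615.875 - 339) × 221.5 = 30663.90625.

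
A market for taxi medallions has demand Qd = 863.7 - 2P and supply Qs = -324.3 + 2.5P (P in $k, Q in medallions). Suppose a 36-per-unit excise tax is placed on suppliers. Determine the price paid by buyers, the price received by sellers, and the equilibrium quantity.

The tax drives a wedge P_b - P_s = 36. Substituting P_s = P_b - 36 into supply: Qs = -414.3 + 2.5P_b.
Equate demand and the shifted supply: 863.7 - 2P_b = -414.3 + 2.5P_b, giving 4.5P_b = 1278, so P_b = 284.
Then P_s = 284 - 36 = 248 and Q = 863.7 - 2(284) = 295.7.

P_b = 284, P_s = 248, Q = 295.7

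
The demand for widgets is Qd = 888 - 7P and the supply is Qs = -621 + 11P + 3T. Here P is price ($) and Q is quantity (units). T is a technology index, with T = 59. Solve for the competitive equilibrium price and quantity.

P* = 74, Q* = 370

With T = 59, supply is Qs = -444 + 11P.
The market clears where 888 - 7P = -444 + 11P. Rearranging, 18P = 1332, hence P* = 74.
Substitute back: Q* = 888 - 7(74) = 370.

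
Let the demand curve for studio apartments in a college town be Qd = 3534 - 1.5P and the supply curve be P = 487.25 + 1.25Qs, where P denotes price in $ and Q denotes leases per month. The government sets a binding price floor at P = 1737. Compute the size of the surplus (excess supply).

Inverting to quantity form: Qs = -389.8 + 0.8P.
With P fixed at 1737, quantity demanded is 928.5 and quantity supplied is 999.8.
Surplus = Qs - Qd = 999.8 - 928.5 = 71.3.

Surplus = 71.3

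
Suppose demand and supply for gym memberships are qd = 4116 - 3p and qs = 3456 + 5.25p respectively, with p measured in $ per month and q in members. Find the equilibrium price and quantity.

Set qd = qs: 4116 - 3p = 3456 + 5.25p, so 660 = 8.25p and p* = 80.
Plugging p* into demand: q* = 4116 - 3(80) = 3876.

p* = 80, q* = 3876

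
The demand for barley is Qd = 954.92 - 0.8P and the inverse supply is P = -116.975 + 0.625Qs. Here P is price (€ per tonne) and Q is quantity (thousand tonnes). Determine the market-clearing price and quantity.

P* = 319.9, Q* = 699

Inverting to quantity form: Qs = 187.16 + 1.6P.
At equilibrium Qd = Qs, so 954.92 - 0.8P = 187.16 + 1.6P; collecting terms, 767.76 = 2.4P and P* = 319.9.
Then Q* = 954.92 - 0.8(319.9) = 699.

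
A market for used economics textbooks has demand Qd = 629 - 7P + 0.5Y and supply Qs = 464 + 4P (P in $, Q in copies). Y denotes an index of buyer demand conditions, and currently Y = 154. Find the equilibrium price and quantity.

With Y = 154, demand is Qd = 706 - 7P.
Equating demand and supply, 706 - 7P = 464 + 4P gives 11P = 242, so P* = 22.
From the demand curve, Q* = 706 - 7(22) = 552.

P* = 22, Q* = 552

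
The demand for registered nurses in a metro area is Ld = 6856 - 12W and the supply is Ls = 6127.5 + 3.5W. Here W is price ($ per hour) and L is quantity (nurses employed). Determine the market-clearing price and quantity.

W* = 47, L* = 6292

The market clears where 6856 - 12W = 6127.5 + 3.5W. Rearranging, 15.5W = 728.5, hence W* = 47.
Then L* = 6856 - 12(47) = 6292.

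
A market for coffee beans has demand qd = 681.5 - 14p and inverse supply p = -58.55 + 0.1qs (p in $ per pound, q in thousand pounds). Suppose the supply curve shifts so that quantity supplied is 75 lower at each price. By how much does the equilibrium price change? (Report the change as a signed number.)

Δp = 3.125

Inverting to quantity form: qs = 585.5 + 10p.
Equating demand and supply, 681.5 - 14p = 585.5 + 10p gives 24p = 96, so p* = 4.
From the demand curve, q* = 681.5 - 14(4) = 625.5.
After the shift, supply is qs = 510.5 + 10p.
Re-solving, 24p = 171 gives p = 7.125 and q = 581.75.
Δp = 7.125 - 4 = 3.125.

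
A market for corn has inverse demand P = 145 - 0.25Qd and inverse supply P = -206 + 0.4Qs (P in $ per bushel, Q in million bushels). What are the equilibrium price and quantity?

P* = 10, Q* = 540

Rewriting in direct form: Qd = 580 - 4P and Qs = 515 + 2.5P.
At equilibrium Qd = Qs, so 580 - 4P = 515 + 2.5P; collecting terms, 65 = 6.5P and P* = 10.
Substitute back: Q* = 580 - 4(10) = 540.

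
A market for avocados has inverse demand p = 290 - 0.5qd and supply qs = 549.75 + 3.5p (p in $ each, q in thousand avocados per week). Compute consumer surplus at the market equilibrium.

Consumer surplus = 80940.25

Inverting to quantity form: qd = 580 - 2p.
The market clears where 580 - 2p = 549.75 + 3.5p. Rearranging, 5.5p = 30.25, hence p* = 5.5.
From the demand curve, q* = 580 - 2(5.5) = 569.
Demand choke price (qd = 0): p = 580/2 = 290. Consumer surplus = ½ × (290 - 5.5) × 569 = 80940.25.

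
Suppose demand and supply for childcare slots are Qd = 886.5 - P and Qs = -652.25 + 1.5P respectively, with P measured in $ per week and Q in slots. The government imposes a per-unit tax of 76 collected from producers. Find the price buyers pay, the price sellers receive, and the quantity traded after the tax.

The tax drives a wedge P_b - P_s = 76. Substituting P_s = P_b - 76 into supply: Qs = -766.25 + 1.5P_b.
Market clearing requires 886.5 - P_b = -766.25 + 1.5P_b; hence 1652.75 = 2.5P_b and P_b = 661.1.
Then P_s = 661.1 - 76 = 585.1 and Q = 886.5 - 661.1 = 225.4.

P_b = 661.1, P_s = 585.1, Q = 225.4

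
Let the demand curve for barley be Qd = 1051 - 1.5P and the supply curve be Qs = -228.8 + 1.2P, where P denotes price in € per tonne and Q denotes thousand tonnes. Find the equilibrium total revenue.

Total revenue = 161160

Set Qd = Qs: 1051 - 1.5P = -228.8 + 1.2P, so 1279.8 = 2.7P and P* = 474.
Substitute back: Q* = 1051 - 1.5(474) = 340.
Total revenue = P* × Q* = 474 × 340 = 161160.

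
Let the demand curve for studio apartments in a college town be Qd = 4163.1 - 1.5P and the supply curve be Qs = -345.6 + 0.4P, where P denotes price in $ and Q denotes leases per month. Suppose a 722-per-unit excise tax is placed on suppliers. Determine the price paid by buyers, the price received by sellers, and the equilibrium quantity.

With a tax of 722 on suppliers, they supply based on the net price P_s = P_b - 722, so Qs = -634.4 + 0.4P_b.
Set Qd = Qs: 4163.1 - 1.5P_b = -634.4 + 0.4P_b, so 4797.5 = 1.9P_b and P_b = 2525.
So P_s = 1803 and the quantity traded is Q = 4163.1 - 1.5(2525) = 375.6.

P_b = 2525, P_s = 1803, Q = 375.6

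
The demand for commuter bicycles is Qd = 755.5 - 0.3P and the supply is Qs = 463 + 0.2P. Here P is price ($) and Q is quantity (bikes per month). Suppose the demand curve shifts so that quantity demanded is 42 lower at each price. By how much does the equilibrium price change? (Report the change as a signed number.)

ΔP = -84

The market clears where 755.5 - 0.3P = 463 + 0.2P. Rearranging, 0.5P = 292.5, hence P* = 585.
From the demand curve, Q* = 755.5 - 0.3(585) = 580.
After the shift, demand is Qd = 713.5 - 0.3P.
New equilibrium: 250.5 = 0.5P, so P = 501 and Q = 563.2.
ΔP = 501 - 585 = -84.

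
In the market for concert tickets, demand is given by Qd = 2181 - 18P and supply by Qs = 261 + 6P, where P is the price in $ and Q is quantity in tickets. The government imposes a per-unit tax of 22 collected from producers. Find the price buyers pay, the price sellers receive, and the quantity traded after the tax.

With a tax of 22 on producers, they supply based on the net price P_s = P_b - 22, so Qs = 129 + 6P_b.
Equate demand and the shifted supply: 2181 - 18P_b = 129 + 6P_b, giving 24P_b = 2052, so P_b = 85.5.
Then P_s = 85.5 - 22 = 63.5 and Q = 2181 - 18(85.5) = 642.

P_b = 85.5, P_s = 63.5, Q = 642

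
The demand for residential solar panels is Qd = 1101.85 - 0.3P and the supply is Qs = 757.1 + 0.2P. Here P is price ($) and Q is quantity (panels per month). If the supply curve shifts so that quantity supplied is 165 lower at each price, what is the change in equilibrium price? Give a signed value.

The market clears where 1101.85 - 0.3P = 757.1 + 0.2P. Rearranging, 0.5P = 344.75, hence P* = 689.5.
From the demand curve, Q* = 1101.85 - 0.3(689.5) = 895.
After the shift, supply is Qs = 592.1 + 0.2P.
The new intersection has 509.75 = 0.5P, i.e. P = 1019.5, Q = 796.
ΔP = 1019.5 - 689.5 = 330.

ΔP = 330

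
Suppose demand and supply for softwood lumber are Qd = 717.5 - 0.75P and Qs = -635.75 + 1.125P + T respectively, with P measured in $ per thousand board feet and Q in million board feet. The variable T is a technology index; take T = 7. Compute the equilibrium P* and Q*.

With T = 7, supply is Qs = -628.75 + 1.125P.
At equilibrium Qd = Qs, so 717.5 - 0.75P = -628.75 + 1.125P; collecting terms, 1346.25 = 1.875P and P* = 718.
Then Q* = 717.5 - 0.75(718) = 179.

P* = 718, Q* = 179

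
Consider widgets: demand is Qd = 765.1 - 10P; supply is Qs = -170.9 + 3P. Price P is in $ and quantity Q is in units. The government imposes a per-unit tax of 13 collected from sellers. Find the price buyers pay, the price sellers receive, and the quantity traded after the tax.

The tax drives a wedge P_b - P_s = 13. Substituting P_s = P_b - 13 into supply: Qs = -209.9 + 3P_b.
Equate demand and the shifted supply: 765.1 - 10P_b = -209.9 + 3P_b, giving 13P_b = 975, so P_b = 75.
So P_s = 62 and the quantity traded is Q = 765.1 - 10(75) = 15.1.

P_b = 75, P_s = 62, Q = 15.1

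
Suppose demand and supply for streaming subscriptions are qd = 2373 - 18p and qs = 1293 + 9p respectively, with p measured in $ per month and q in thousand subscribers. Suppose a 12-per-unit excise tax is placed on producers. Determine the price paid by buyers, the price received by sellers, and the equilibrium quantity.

p_b = 44, p_s = 32, q = 1581

With a tax of 12 on producers, they supply based on the net price p_s = p_b - 12, so qs = 1185 + 9p_b.
Set qd = qs: 2373 - 18p_b = 1185 + 9p_b, so 1188 = 27p_b and p_b = 44.
So p_s = 32 and the quantity traded is q = 2373 - 18(44) = 1581.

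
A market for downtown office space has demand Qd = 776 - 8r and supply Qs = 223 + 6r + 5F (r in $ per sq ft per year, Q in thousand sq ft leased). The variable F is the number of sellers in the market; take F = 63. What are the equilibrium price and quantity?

r* = 17, Q* = 640

With F = 63, supply is Qs = 538 + 6r.
The market clears where 776 - 8r = 538 + 6r. Rearranging, 14r = 238, hence r* = 17.
From the demand curve, Q* = 776 - 8(17) = 640.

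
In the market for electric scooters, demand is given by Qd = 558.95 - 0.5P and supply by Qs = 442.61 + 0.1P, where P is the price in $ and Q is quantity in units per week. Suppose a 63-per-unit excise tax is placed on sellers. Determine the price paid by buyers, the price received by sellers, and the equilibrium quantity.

P_b = 204.4, P_s = 141.4, Q = 456.75

With a tax of 63 on sellers, they supply based on the net price P_s = P_b - 63, so Qs = 436.31 + 0.1P_b.
Equate demand and the shifted supply: 558.95 - 0.5P_b = 436.31 + 0.1P_b, giving 0.6P_b = 122.64, so P_b = 204.4.
Then P_s = 204.4 - 63 = 141.4 and Q = 558.95 - 0.5(204.4) = 456.75.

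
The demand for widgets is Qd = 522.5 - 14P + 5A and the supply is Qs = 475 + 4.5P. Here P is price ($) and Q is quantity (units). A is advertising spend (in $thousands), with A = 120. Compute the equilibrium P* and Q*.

P* = 35, Q* = 632.5

With A = 120, demand is Qd = 1122.5 - 14P.
Equating demand and supply, 1122.5 - 14P = 475 + 4.5P gives 18.5P = 647.5, so P* = 35.
Then Q* = 1122.5 - 14(35) = 632.5.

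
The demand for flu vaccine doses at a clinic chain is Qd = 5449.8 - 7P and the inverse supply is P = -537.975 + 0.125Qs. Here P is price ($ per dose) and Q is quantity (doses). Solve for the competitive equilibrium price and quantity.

P* = 76.4, Q* = 4915

In direct form, Qs = 4303.8 + 8P.
Set Qd = Qs: 5449.8 - 7P = 4303.8 + 8P, so 1146 = 15P and P* = 76.4.
Substitute back: Q* = 5449.8 - 7(76.4) = 4915.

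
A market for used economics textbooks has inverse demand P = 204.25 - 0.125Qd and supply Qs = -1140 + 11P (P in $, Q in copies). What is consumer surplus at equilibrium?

Consumer surplus = 13572.25

Solving each curve for Q: Qd = 1634 - 8P.
Equating demand and supply, 1634 - 8P = -1140 + 11P gives 19P = 2774, so P* = 146.
From the demand curve, Q* = 1634 - 8(146) = 466.
Demand choke price (Qd = 0): P = 1634/8 = 204.25. Consumer surplus = ½ × (204.25 - 146) × 466 = 13572.25.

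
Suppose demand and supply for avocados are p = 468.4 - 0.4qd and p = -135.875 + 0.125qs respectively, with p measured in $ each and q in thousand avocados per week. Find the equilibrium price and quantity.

p* = 8, q* = 1151

Rewriting in direct form: qd = 1171 - 2.5p and qs = 1087 + 8p.
The market clears where 1171 - 2.5p = 1087 + 8p. Rearranging, 10.5p = 84, hence p* = 8.
Then q* = 1171 - 2.5(8) = 1151.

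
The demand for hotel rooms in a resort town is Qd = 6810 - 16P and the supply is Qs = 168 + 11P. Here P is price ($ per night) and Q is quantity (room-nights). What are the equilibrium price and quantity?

P* = 246, Q* = 2874

Set Qd = Qs: 6810 - 16P = 168 + 11P, so 6642 = 27P and P* = 246.
Substitute back: Q* = 6810 - 16(246) = 2874.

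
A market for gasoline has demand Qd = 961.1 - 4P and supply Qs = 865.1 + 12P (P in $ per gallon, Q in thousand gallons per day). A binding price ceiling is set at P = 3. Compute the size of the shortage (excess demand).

Shortage = 48

Evaluating both curves at the ceiling price 3 gives Qd = 949.1, Qs = 901.1.
Shortage = Qd - Qs = 949.1 - 901.1 = 48.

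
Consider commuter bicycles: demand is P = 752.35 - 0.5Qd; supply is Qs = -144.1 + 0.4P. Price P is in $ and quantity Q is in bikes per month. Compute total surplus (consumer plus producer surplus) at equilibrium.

In direct form, Qd = 1504.7 - 2P.
At equilibrium Qd = Qs, so 1504.7 - 2P = -144.1 + 0.4P; collecting terms, 1648.8 = 2.4P and P* = 687.
From the demand curve, Q* = 1504.7 - 2(687) = 130.7.
Demand choke price = 752.35; supply choke price = 360.25. CS = ½(752.35 - 687)(130.7) = 4270.6225; PS = ½(687 - 360.25)(130.7) = 21353.1125. Total surplus = 25623.735.

Total surplus = 25623.735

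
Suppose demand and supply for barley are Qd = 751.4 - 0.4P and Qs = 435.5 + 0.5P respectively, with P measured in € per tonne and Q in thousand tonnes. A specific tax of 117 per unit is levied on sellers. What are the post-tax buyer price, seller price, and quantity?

P_b = 416, P_s = 299, Q = 585

With a tax of 117 on sellers, they supply based on the net price P_s = P_b - 117, so Qs = 377 + 0.5P_b.
Set Qd = Qs: 751.4 - 0.4P_b = 377 + 0.5P_b, so 374.4 = 0.9P_b and P_b = 416.
So P_s = 299 and the quantity traded is Q = 751.4 - 0.4(416) = 585.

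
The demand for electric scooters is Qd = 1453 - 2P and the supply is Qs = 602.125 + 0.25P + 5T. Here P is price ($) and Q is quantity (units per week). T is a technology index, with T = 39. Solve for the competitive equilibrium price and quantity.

P* = 291.5, Q* = 870

With T = 39, supply is Qs = 797.125 + 0.25P.
The market clears where 1453 - 2P = 797.125 + 0.25P. Rearranging, 2.25P = 655.875, hence P* = 291.5.
Substitute back: Q* = 1453 - 2(291.5) = 870.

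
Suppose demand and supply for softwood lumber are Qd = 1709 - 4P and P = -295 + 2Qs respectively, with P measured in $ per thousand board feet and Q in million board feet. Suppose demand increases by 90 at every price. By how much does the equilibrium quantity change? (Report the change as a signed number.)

Rewriting in direct form: Qs = 147.5 + 0.5P.
At equilibrium Qd = Qs, so 1709 - 4P = 147.5 + 0.5P; collecting terms, 1561.5 = 4.5P and P* = 347.
Substitute back: Q* = 1709 - 4(347) = 321.
After the shift, demand is Qd = 1799 - 4P.
New equilibrium: 1651.5 = 4.5P, so P = 367 and Q = 331.
ΔQ = 331 - 321 = 10.

ΔQ = 10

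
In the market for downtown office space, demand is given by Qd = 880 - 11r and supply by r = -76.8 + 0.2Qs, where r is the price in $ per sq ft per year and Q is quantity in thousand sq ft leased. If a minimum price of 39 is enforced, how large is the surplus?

In direct form, Qs = 384 + 5r.
At r = 39: Qd = 451 and Qs = 579.
Surplus = Qs - Qd = 579 - 451 = 128.

Surplus = 128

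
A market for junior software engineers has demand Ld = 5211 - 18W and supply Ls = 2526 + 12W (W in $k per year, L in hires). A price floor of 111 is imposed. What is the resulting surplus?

Surplus = 645

With W fixed at 111, quantity demanded is 3213 and quantity supplied is 3858.
Surplus = Ls - Ld = 3858 - 3213 = 645.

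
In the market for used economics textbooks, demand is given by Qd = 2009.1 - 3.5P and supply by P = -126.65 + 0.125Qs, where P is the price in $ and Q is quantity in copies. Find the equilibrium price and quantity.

P* = 86.6, Q* = 1706

In direct form, Qs = 1013.2 + 8P.
At equilibrium Qd = Qs, so 2009.1 - 3.5P = 1013.2 + 8P; collecting terms, 995.9 = 11.5P and P* = 86.6.
Then Q* = 2009.1 - 3.5(86.6) = 1706.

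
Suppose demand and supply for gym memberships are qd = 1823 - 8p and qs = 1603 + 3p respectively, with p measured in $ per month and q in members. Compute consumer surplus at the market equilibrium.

Consumer surplus = 172848.0625

The market clears where 1823 - 8p = 1603 + 3p. Rearranging, 11p = 220, hence p* = 20.
Then q* = 1823 - 8(20) = 1663.
Demand choke price (qd = 0): p = 1823/8 = 227.875. Consumer surplus = ½ × (227.875 - 20) × 1663 = 172848.0625.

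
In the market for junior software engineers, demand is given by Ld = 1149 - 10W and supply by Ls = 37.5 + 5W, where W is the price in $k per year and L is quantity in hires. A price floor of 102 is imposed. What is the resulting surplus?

Surplus = 418.5

At W = 102: Ld = 129 and Ls = 547.5.
Surplus = Ls - Ld = 547.5 - 129 = 418.5.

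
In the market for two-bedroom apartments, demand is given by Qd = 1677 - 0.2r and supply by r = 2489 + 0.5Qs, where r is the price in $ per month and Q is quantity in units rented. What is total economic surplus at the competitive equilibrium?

Solving each curve for Q: Qs = -4978 + 2r.
At equilibrium Qd = Qs, so 1677 - 0.2r = -4978 + 2r; collecting terms, 6655 = 2.2r and r* = 3025.
Then Q* = 1677 - 0.2(3025) = 1072.
Demand choke price = 8385; supply choke price = 2489. CS = ½(8385 - 3025)(1072) = 2872960; PS = ½(3025 - 2489)(1072) = 287296. Total surplus = 3160256.

Total surplus = 3160256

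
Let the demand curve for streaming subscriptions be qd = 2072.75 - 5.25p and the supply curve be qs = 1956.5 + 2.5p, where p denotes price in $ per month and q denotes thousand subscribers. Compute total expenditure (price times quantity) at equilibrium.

Total expenditure = 29910

Set qd = qs: 2072.75 - 5.25p = 1956.5 + 2.5p, so 116.25 = 7.75p and p* = 15.
Then q* = 2072.75 - 5.25(15) = 1994.
Total expenditure = p* × q* = 15 × 1994 = 29910.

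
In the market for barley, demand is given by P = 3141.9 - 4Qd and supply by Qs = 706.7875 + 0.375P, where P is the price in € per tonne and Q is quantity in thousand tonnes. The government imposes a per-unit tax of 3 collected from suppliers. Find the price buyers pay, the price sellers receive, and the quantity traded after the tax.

Rewriting in direct form: Qd = 785.475 - 0.25P.
With a tax of 3 on suppliers, they supply based on the net price P_s = P_b - 3, so Qs = 705.6625 + 0.375P_b.
Market clearing requires 785.475 - 0.25P_b = 705.6625 + 0.375P_b; hence 79.8125 = 0.625P_b and P_b = 127.7.
So P_s = 124.7 and the quantity traded is Q = 785.475 - 0.25(127.7) = 753.55.

P_b = 127.7, P_s = 124.7, Q = 753.55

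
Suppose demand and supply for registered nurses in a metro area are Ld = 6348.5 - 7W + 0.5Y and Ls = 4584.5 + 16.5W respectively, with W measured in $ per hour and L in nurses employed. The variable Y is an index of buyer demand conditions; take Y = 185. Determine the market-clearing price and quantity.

W* = 79, L* = 5888

With Y = 185, demand is Ld = 6441 - 7W.
The market clears where 6441 - 7W = 4584.5 + 16.5W. Rearranging, 23.5W = 1856.5, hence W* = 79.
Substitute back: L* = 6441 - 7(79) = 5888.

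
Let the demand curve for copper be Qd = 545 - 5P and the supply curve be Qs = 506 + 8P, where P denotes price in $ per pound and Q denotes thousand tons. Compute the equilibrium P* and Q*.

Equating demand and supply, 545 - 5P = 506 + 8P gives 13P = 39, so P* = 3.
Then Q* = 545 - 5(3) = 530.

P* = 3, Q* = 530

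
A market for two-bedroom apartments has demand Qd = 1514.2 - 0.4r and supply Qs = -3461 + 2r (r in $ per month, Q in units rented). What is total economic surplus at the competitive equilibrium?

The market clears where 1514.2 - 0.4r = -3461 + 2r. Rearranging, 2.4r = 4975.2, hence r* = 2073.
Substitute back: Q* = 1514.2 - 0.4(2073) = 685.
Demand choke price = 3785.5; supply choke price = 1730.5. CS = ½(3785.5 - 2073)(685) = 586531.25; PS = ½(2073 - 1730.5)(685) = 117306.25. Total surplus = 703837.5.

Total surplus = 703837.5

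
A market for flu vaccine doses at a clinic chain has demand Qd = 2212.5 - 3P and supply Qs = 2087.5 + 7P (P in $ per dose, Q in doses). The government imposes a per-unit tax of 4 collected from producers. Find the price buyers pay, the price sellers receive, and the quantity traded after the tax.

Producers keep P_s = P_b - 4 per unit, so supply in terms of the buyer price is Qs = 2059.5 + 7P_b.
Equate demand and the shifted supply: 2212.5 - 3P_b = 2059.5 + 7P_b, giving 10P_b = 153, so P_b = 15.3.
Then P_s = 15.3 - 4 = 11.3 and Q = 2212.5 - 3(15.3) = 2166.6.

P_b = 15.3, P_s = 11.3, Q = 2166.6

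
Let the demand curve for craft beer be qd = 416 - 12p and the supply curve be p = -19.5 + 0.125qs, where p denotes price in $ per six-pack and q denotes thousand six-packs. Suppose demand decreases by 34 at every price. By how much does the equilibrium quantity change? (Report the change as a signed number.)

Rewriting in direct form: qs = 156 + 8p.
The market clears where 416 - 12p = 156 + 8p. Rearranging, 20p = 260, hence p* = 13.
Then q* = 416 - 12(13) = 260.
After the shift, demand is qd = 382 - 12p.
The new intersection has 226 = 20p, i.e. p = 11.3, q = 246.4.
Δq = 246.4 - 260 = -13.6.

Δq = -13.6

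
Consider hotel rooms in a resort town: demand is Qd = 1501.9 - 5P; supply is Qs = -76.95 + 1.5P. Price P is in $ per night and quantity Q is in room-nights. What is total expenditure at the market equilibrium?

Set Qd = Qs: 1501.9 - 5P = -76.95 + 1.5P, so 1578.85 = 6.5P and P* = 242.9.
Plugging P* into demand: Q* = 1501.9 - 5(242.9) = 287.4.
Total expenditure = P* × Q* = 242.9 × 287.4 = 69809.46.

Total expenditure = 69809.46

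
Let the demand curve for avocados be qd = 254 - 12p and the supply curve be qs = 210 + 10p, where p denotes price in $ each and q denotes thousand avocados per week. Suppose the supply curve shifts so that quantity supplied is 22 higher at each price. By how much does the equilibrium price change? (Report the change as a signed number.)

The market clears where 254 - 12p = 210 + 10p. Rearranging, 22p = 44, hence p* = 2.
Substitute back: q* = 254 - 12(2) = 230.
After the shift, supply is qs = 232 + 10p.
The new intersection has 22 = 22p, i.e. p = 1, q = 242.
Δp = 1 - 2 = -1.

Δp = -1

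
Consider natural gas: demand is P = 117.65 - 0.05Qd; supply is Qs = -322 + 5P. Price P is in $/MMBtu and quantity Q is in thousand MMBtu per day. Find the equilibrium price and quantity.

Inverting to quantity form: Qd = 2353 - 20P.
Equating demand and supply, 2353 - 20P = -322 + 5P gives 25P = 2675, so P* = 107.
Plugging P* into demand: Q* = 2353 - 20(107) = 213.

P* = 107, Q* = 213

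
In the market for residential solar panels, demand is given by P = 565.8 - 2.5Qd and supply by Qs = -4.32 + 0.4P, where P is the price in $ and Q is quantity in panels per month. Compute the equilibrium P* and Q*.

P* = 288.3, Q* = 111

In direct form, Qd = 226.32 - 0.4P.
Set Qd = Qs: 226.32 - 0.4P = -4.32 + 0.4P, so 230.64 = 0.8P and P* = 288.3.
From the demand curve, Q* = 226.32 - 0.4(288.3) = 111.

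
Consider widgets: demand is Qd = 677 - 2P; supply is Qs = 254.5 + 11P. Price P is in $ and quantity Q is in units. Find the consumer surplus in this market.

Consumer surplus = 93636

At equilibrium Qd = Qs, so 677 - 2P = 254.5 + 11P; collecting terms, 422.5 = 13P and P* = 32.5.
From the demand curve, Q* = 677 - 2(32.5) = 612.
Demand choke price (Qd = 0): P = 677/2 = 338.5. Consumer surplus = ½ × (338.5 - 32.5) × 612 = 93636.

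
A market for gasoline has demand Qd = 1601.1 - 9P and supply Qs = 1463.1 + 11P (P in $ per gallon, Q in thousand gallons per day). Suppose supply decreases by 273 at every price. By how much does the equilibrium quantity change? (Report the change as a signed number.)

Equating demand and supply, 1601.1 - 9P = 1463.1 + 11P gives 20P = 138, so P* = 6.9.
From the demand curve, Q* = 1601.1 - 9(6.9) = 1539.
After the shift, supply is Qs = 1190.1 + 11P.
The new intersection has 411 = 20P, i.e. P = 20.55, Q = 1416.15.
ΔQ = 1416.15 - 1539 = -122.85.

ΔQ = -122.85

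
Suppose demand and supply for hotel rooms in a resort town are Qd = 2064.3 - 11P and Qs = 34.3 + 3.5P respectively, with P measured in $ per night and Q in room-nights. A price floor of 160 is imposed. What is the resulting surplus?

Evaluating both curves at the floor price 160 gives Qd = 304.3, Qs = 594.3.
Surplus = Qs - Qd = 594.3 - 304.3 = 290.

Surplus = 290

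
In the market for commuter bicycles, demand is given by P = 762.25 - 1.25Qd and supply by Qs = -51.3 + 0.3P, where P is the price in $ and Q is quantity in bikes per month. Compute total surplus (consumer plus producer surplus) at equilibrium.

Rewriting in direct form: Qd = 609.8 - 0.8P.
At equilibrium Qd = Qs, so 609.8 - 0.8P = -51.3 + 0.3P; collecting terms, 661.1 = 1.1P and P* = 601.
Then Q* = 609.8 - 0.8(601) = 129.
Demand choke price = 762.25; supply choke price = 171. CS = ½(762.25 - 601)(129) = 10400.625; PS = ½(601 - 171)(129) = 27735. Total surplus = 38135.625.

Total surplus = 38135.625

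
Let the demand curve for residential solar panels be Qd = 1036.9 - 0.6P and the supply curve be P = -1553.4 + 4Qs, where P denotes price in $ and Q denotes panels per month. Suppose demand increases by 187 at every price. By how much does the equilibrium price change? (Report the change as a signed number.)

ΔP = 220

Solving each curve for Q: Qs = 388.35 + 0.25P.
The market clears where 1036.9 - 0.6P = 388.35 + 0.25P. Rearranging, 0.85P = 648.55, hence P* = 763.
Then Q* = 1036.9 - 0.6(763) = 579.1.
After the shift, demand is Qd = 1223.9 - 0.6P.
The new intersection has 835.55 = 0.85P, i.e. P = 983, Q = 634.1.
ΔP = 983 - 763 = 220.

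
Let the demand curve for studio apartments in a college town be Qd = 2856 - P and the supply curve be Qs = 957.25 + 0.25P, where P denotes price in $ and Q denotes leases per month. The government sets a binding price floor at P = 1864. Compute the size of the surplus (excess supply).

Surplus = 431.25

With P fixed at 1864, quantity demanded is 992 and quantity supplied is 1423.25.
Surplus = Qs - Qd = 1423.25 - 992 = 431.25.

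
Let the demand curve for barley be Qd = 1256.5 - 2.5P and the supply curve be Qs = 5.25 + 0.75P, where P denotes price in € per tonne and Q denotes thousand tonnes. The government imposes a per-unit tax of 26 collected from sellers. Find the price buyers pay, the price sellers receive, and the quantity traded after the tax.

P_b = 391, P_s = 365, Q = 279

With a tax of 26 on sellers, they supply based on the net price P_s = P_b - 26, so Qs = -14.25 + 0.75P_b.
Market clearing requires 1256.5 - 2.5P_b = -14.25 + 0.75P_b; hence 1270.75 = 3.25P_b and P_b = 391.
Then P_s = 391 - 26 = 365 and Q = 1256.5 - 2.5(391) = 279.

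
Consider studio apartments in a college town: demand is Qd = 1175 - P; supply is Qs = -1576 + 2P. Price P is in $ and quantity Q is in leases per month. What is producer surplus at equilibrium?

The market clears where 1175 - P = -1576 + 2P. Rearranging, 3P = 2751, hence P* = 917.
Then Q* = 1175 - 917 = 258.
Supply choke price (Qs = 0): P = 788. Producer surplus = ½ × (917 - 788) × 258 = 16641.

Producer surplus = 16641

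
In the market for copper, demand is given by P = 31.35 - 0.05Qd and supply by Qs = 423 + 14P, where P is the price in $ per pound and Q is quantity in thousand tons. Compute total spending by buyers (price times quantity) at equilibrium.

Total spending by buyers = 3042

Rewriting in direct form: Qd = 627 - 20P.
Equating demand and supply, 627 - 20P = 423 + 14P gives 34P = 204, so P* = 6.
Then Q* = 627 - 20(6) = 507.
Total spending by buyers = P* × Q* = 6 × 507 = 3042.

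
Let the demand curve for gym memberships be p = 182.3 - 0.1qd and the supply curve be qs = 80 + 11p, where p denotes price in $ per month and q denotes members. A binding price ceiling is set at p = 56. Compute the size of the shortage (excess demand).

Shortage = 567

Inverting to quantity form: qd = 1823 - 10p.
With p fixed at 56, quantity demanded is 1263 and quantity supplied is 696.
Shortage = qd - qs = 1263 - 696 = 567.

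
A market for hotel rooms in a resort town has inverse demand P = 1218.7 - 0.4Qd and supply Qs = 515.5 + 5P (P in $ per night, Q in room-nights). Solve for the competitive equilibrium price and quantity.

P* = 337.5, Q* = 2203

Solving each curve for Q: Qd = 3046.75 - 2.5P.
The market clears where 3046.75 - 2.5P = 515.5 + 5P. Rearranging, 7.5P = 2531.25, hence P* = 337.5.
Then Q* = 3046.75 - 2.5(337.5) = 2203.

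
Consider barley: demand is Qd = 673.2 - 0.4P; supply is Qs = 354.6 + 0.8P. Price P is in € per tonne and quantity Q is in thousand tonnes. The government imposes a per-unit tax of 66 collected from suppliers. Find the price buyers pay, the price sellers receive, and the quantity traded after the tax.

P_b = 309.5, P_s = 243.5, Q = 549.4

Suppliers keep P_s = P_b - 66 per unit, so supply in terms of the buyer price is Qs = 301.8 + 0.8P_b.
Market clearing requires 673.2 - 0.4P_b = 301.8 + 0.8P_b; hence 371.4 = 1.2P_b and P_b = 309.5.
So P_s = 243.5 and the quantity traded is Q = 673.2 - 0.4(309.5) = 549.4.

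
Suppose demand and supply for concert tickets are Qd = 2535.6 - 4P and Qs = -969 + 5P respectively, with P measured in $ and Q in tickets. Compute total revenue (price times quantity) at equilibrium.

Total revenue = 380833.2

The market clears where 2535.6 - 4P = -969 + 5P. Rearranging, 9P = 3504.6, hence P* = 389.4.
Substitute back: Q* = 2535.6 - 4(389.4) = 978.
Total revenue = P* × Q* = 389.4 × 978 = 380833.2.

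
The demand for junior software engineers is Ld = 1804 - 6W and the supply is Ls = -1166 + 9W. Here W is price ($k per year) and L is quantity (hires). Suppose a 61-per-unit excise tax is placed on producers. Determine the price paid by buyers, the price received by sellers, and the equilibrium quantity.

W_b = 234.6, W_s = 173.6, L = 396.4

The tax drives a wedge W_b - W_s = 61. Substituting W_s = W_b - 61 into supply: Ls = -1715 + 9W_b.
Set Ld = Ls: 1804 - 6W_b = -1715 + 9W_b, so 3519 = 15W_b and W_b = 234.6.
So W_s = 173.6 and the quantity traded is L = 1804 - 6(234.6) = 396.4.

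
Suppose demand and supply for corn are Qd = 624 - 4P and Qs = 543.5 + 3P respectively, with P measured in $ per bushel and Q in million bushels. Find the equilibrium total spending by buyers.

The market clears where 624 - 4P = 543.5 + 3P. Rearranging, 7P = 80.5, hence P* = 11.5.
Plugging P* into demand: Q* = 624 - 4(11.5) = 578.
Total spending by buyers = P* × Q* = 11.5 × 578 = 6647.

Total spending by buyers = 6647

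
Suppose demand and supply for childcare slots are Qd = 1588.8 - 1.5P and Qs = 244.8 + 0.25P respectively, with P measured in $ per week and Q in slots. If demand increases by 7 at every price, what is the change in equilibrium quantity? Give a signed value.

ΔQ = 1

The market clears where 1588.8 - 1.5P = 244.8 + 0.25P. Rearranging, 1.75P = 1344, hence P* = 768.
From the demand curve, Q* = 1588.8 - 1.5(768) = 436.8.
After the shift, demand is Qd = 1595.8 - 1.5P.
The new intersection has 1351 = 1.75P, i.e. P = 772, Q = 437.8.
ΔQ = 437.8 - 436.8 = 1.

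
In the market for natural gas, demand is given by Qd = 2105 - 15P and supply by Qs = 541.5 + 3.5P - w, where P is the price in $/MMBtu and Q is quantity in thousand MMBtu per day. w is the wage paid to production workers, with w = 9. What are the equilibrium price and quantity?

P* = 85, Q* = 830

With w = 9, supply is Qs = 532.5 + 3.5P.
At equilibrium Qd = Qs, so 2105 - 15P = 532.5 + 3.5P; collecting terms, 1572.5 = 18.5P and P* = 85.
Plugging P* into demand: Q* = 2105 - 15(85) = 830.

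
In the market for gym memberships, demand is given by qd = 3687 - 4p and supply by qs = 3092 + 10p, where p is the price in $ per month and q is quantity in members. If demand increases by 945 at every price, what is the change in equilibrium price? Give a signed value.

Δp = 67.5

Equating demand and supply, 3687 - 4p = 3092 + 10p gives 14p = 595, so p* = 42.5.
Plugging p* into demand: q* = 3687 - 4(42.5) = 3517.
After the shift, demand is qd = 4632 - 4p.
The new intersection has 1540 = 14p, i.e. p = 110, q = 4192.
Δp = 110 - 42.5 = 67.5.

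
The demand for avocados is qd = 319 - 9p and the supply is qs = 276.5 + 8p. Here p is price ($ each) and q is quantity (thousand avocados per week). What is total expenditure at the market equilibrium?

Total expenditure = 741.25

At equilibrium qd = qs, so 319 - 9p = 276.5 + 8p; collecting terms, 42.5 = 17p and p* = 2.5.
Then q* = 319 - 9(2.5) = 296.5.
Total expenditure = p* × q* = 2.5 × 296.5 = 741.25.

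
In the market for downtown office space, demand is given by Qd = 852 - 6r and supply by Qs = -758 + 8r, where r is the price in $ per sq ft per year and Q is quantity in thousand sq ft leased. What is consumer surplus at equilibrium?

Consumer surplus = 2187

The market clears where 852 - 6r = -758 + 8r. Rearranging, 14r = 1610, hence r* = 115.
Then Q* = 852 - 6(115) = 162.
Demand choke price (Qd = 0): r = 852/6 = 142. Consumer surplus = ½ × (142 - 115) × 162 = 2187.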